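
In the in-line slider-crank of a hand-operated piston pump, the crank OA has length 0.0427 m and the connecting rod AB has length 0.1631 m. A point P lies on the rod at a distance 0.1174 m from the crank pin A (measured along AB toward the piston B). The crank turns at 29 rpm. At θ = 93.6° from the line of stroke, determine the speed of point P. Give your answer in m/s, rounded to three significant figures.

0.128

ω = 3.037 rad/s.  Crank-pin speed |V_A| = rω = 0.12967 m/s, perpendicular to OA.
Rod angle: sinφ = −(r/L) sinθ ⇒ φ = -15.146°; ω_rod = −rω cosθ/√(L²−r²sin²θ) = +0.051719 rad/s.
V_P = V_A + ω_rod × AP, with AP = 0.1174 m along the rod.
Components: V_Px = −rω sinθ − a·ω_rod·sinφ = -0.12783 m/s;  V_Py = rω cosθ + a·ω_rod·cosφ = -0.0022814 m/s.
|V_P| = √(V_Px² + V_Py²) = 0.12785 m/s.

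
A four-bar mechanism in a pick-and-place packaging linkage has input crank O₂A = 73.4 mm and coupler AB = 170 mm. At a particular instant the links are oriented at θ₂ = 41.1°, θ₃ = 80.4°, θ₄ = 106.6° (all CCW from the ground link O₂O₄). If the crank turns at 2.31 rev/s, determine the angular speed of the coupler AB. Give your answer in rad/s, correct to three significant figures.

ω₂ = 14.51 rad/s (from 2.31 rev/s).
Differentiating the loop-closure r₂e^{iθ₂}+r₃e^{iθ₃}=r₁+r₄e^{iθ₄} gives r₂ω₂e^{iθ₂}+r₃ω₃e^{iθ₃}=r₄ω₄e^{iθ₄}.
Eliminating the other unknown: ω₃ = r₂ω₂ sin(θ₄−θ₂) / [r₃ sin(θ₃−θ₄)].
Numerator sine = +0.90996; denominator sine = -0.44151.
Result = 0.0734·14.51·(+0.90996) / (0.17·(-0.44151)) = -12.916 rad/s; magnitude 12.916 rad/s.

12.9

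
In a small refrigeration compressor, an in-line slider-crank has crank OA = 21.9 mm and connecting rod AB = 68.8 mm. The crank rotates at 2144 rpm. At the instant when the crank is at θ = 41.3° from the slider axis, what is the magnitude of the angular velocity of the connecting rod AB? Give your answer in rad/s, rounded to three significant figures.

54.9

ω = 224.5 rad/s (converted from 2144 rpm).
The rod makes angle φ with the slider axis where L sinφ = r sinθ; differentiating, L cosφ·φ̇ = r ω cosθ.
L cosφ = √(L² − r² sin²θ) = 0.067265 m.
|ω_rod| = r ω |cosθ| / √(L² − r² sin²θ) = 0.0219·224.5·0.75126/0.067265 = 54.917 rad/s.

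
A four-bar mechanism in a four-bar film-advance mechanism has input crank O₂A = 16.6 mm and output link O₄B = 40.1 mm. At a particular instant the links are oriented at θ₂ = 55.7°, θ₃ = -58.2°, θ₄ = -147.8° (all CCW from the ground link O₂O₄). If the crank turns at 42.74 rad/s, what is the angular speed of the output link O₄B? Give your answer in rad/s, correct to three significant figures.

ω₂ = 42.74 rad/s
Differentiating the loop-closure r₂e^{iθ₂}+r₃e^{iθ₃}=r₁+r₄e^{iθ₄} gives r₂ω₂e^{iθ₂}+r₃ω₃e^{iθ₃}=r₄ω₄e^{iθ₄}.
Eliminating the other unknown: ω₄ = r₂ω₂ sin(θ₂−θ₃) / [r₄ sin(θ₄−θ₃)].
Numerator sine = +0.91425; denominator sine = -0.99998.
Result = 0.0166·42.74·(+0.91425) / (0.0401·(-0.99998)) = -16.176 rad/s; magnitude 16.176 rad/s.

16.2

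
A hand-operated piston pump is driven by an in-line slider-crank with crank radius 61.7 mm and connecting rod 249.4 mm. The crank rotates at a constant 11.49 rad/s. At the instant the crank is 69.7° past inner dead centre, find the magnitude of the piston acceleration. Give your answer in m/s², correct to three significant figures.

1.27

ω = 11.49 rad/s
x(θ) = r cosθ + √(L² − r² sin²θ); with ω constant, a = ω²·d²x/dθ².
d²x/dθ² = −r cosθ − r²(cos2θ)/√u − r⁴ sin²2θ/(4u^{3/2}),  u = L² − r² sin²θ = 0.0588517 m².
Substituting r = 0.0617 m, L = 0.2494 m, θ = 69.7°: d²x/dθ² = -0.0095986 m.
a = ω²·d²x/dθ² = (11.49)²·(-0.0095986) = -1.2672 m/s²;  |a| = 1.2672 m/s².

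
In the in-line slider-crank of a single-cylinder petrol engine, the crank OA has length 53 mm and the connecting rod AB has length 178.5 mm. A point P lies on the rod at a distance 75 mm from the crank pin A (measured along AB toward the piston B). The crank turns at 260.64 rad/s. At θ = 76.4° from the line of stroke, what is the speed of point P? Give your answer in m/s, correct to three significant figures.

ω = 260.6 rad/s.  Crank-pin speed |V_A| = rω = 13.814 m/s, perpendicular to OA.
Rod angle: sinφ = −(r/L) sinθ ⇒ φ = -16.774°; ω_rod = −rω cosθ/√(L²−r²sin²θ) = -19.006 rad/s.
V_P = V_A + ω_rod × AP, with AP = 0.075 m along the rod.
Components: V_Px = −rω sinθ − a·ω_rod·sinφ = -13.838 m/s;  V_Py = rω cosθ + a·ω_rod·cosφ = +1.8834 m/s.
|V_P| = √(V_Px² + V_Py²) = 13.966 m/s.

14.0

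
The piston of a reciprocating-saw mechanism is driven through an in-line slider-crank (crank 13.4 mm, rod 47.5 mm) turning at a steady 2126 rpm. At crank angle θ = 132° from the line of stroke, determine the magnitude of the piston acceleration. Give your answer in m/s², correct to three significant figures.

ω = 2π·2126/60 = 222.6 rad/s
x(θ) = r cosθ + √(L² − r² sin²θ); with ω constant, a = ω²·d²x/dθ².
d²x/dθ² = −r cosθ − r²(cos2θ)/√u − r⁴ sin²2θ/(4u^{3/2}),  u = L² − r² sin²θ = 0.00215709 m².
Substituting r = 0.0134 m, L = 0.0475 m, θ = 132°: d²x/dθ² = +0.0092909 m.
a = ω²·d²x/dθ² = (222.6)²·(+0.0092909) = +460.51 m/s²;  |a| = 460.51 m/s².

461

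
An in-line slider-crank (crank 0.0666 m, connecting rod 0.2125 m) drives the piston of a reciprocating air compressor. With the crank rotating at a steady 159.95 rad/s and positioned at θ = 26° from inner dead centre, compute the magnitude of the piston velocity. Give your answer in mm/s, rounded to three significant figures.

6000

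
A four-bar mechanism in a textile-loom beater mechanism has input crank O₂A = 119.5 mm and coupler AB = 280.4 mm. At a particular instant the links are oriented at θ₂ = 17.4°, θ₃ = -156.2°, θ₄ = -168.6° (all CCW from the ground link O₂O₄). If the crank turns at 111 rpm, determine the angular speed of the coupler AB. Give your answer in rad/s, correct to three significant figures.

ω₂ = 11.62 rad/s (from 111 rpm).
Differentiating the loop-closure r₂e^{iθ₂}+r₃e^{iθ₃}=r₁+r₄e^{iθ₄} gives r₂ω₂e^{iθ₂}+r₃ω₃e^{iθ₃}=r₄ω₄e^{iθ₄}.
Eliminating the other unknown: ω₃ = r₂ω₂ sin(θ₄−θ₂) / [r₃ sin(θ₃−θ₄)].
Numerator sine = +0.10453; denominator sine = +0.21474.
Result = 0.1195·11.62·(+0.10453) / (0.2804·(+0.21474)) = +2.4114 rad/s; magnitude 2.4114 rad/s.

2.41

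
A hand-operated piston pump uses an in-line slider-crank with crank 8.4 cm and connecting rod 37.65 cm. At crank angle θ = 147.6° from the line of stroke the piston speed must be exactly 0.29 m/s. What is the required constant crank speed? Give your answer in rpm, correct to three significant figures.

75.9

For an in-line slider-crank, |v_piston| = rω|sinθ|·[1 + r cosθ/√(L² − r² sin²θ)].
With r = 0.084 m, L = 0.3765 m, θ = 147.6°: the bracketed kinematic factor |dx/dθ| = 0.03647 m.
ω = v/|dx/dθ| = 0.29/0.03647 = 7.9518 rad/s.
N = 60ω/(2π) = 75.935 rpm.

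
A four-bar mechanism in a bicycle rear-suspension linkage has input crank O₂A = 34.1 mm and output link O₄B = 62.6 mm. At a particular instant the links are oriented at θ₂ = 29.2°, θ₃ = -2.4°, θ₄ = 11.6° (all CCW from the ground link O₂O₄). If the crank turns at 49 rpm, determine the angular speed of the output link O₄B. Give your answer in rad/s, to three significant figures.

6.05

ω₂ = 5.131 rad/s (from 49 rpm).
Differentiating the loop-closure r₂e^{iθ₂}+r₃e^{iθ₃}=r₁+r₄e^{iθ₄} gives r₂ω₂e^{iθ₂}+r₃ω₃e^{iθ₃}=r₄ω₄e^{iθ₄}.
Eliminating the other unknown: ω₄ = r₂ω₂ sin(θ₂−θ₃) / [r₄ sin(θ₄−θ₃)].
Numerator sine = +0.52399; denominator sine = +0.24192.
Result = 0.0341·5.131·(+0.52399) / (0.0626·(+0.24192)) = +6.0541 rad/s; magnitude 6.0541 rad/s.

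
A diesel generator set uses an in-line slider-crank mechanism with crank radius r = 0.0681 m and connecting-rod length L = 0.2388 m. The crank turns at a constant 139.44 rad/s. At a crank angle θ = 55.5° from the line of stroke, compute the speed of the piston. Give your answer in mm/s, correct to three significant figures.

9130

ω = 139.4 rad/s
For an in-line slider-crank, x = r cosθ + √(L² − r² sin²θ), so v = −rω sinθ·[1 + r cosθ/√(L² − r² sin²θ)].
With r = 0.0681 m, L = 0.2388 m, θ = 55.5°: √(L² − r² sin²θ) = 0.23211 m.
v = −0.0681·139.4·0.82413·[1 + 0.0681·0.56641/0.23211] = -9.1263 m/s.
|v| = 9.1263 m/s = 9126.3 mm/s.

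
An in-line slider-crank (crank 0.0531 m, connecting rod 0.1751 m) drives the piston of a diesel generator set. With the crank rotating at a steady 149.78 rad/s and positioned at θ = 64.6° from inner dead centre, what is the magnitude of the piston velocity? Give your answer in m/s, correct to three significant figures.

8.16

ω = 149.8 rad/s
For an in-line slider-crank, x = r cosθ + √(L² − r² sin²θ), so v = −rω sinθ·[1 + r cosθ/√(L² − r² sin²θ)].
With r = 0.0531 m, L = 0.1751 m, θ = 64.6°: √(L² − r² sin²θ) = 0.1684 m.
v = −0.0531·149.8·0.90334·[1 + 0.0531·0.42894/0.1684] = -8.1562 m/s.
|v| = 8.1562 m/s.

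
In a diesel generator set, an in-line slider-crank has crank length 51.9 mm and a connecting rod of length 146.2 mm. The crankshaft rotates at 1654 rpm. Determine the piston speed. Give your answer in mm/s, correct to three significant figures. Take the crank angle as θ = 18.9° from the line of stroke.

3900

ω = 2π·1654/60 = 173.2 rad/s
For an in-line slider-crank, x = r cosθ + √(L² − r² sin²θ), so v = −rω sinθ·[1 + r cosθ/√(L² − r² sin²θ)].
With r = 0.0519 m, L = 0.1462 m, θ = 18.9°: √(L² − r² sin²θ) = 0.14523 m.
v = −0.0519·173.2·0.32392·[1 + 0.0519·0.94609/0.14523] = -3.8963 m/s.
|v| = 3.8963 m/s = 3896.3 mm/s.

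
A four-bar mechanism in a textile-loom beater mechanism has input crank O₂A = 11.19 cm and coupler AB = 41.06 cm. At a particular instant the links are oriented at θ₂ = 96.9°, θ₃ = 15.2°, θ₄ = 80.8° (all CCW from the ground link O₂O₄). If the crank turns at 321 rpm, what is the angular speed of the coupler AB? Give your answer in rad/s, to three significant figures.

ω₂ = 33.62 rad/s (from 321 rpm).
Differentiating the loop-closure r₂e^{iθ₂}+r₃e^{iθ₃}=r₁+r₄e^{iθ₄} gives r₂ω₂e^{iθ₂}+r₃ω₃e^{iθ₃}=r₄ω₄e^{iθ₄}.
Eliminating the other unknown: ω₃ = r₂ω₂ sin(θ₄−θ₂) / [r₃ sin(θ₃−θ₄)].
Numerator sine = -0.27731; denominator sine = -0.91068.
Result = 0.1119·33.62·(-0.27731) / (0.4106·(-0.91068)) = +2.7897 rad/s; magnitude 2.7897 rad/s.

2.79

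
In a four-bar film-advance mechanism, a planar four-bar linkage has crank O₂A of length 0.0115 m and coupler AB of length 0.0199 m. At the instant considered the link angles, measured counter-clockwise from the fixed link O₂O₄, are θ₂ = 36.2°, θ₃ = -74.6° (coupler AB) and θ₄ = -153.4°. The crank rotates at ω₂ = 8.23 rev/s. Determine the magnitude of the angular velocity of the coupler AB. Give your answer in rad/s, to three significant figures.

5.08

ω₂ = 51.71 rad/s (from 8.23 rev/s).
Differentiating the loop-closure r₂e^{iθ₂}+r₃e^{iθ₃}=r₁+r₄e^{iθ₄} gives r₂ω₂e^{iθ₂}+r₃ω₃e^{iθ₃}=r₄ω₄e^{iθ₄}.
Eliminating the other unknown: ω₃ = r₂ω₂ sin(θ₄−θ₂) / [r₃ sin(θ₃−θ₄)].
Numerator sine = +0.16677; denominator sine = +0.98096.
Result = 0.0115·51.71·(+0.16677) / (0.0199·(+0.98096)) = +5.0803 rad/s; magnitude 5.0803 rad/s.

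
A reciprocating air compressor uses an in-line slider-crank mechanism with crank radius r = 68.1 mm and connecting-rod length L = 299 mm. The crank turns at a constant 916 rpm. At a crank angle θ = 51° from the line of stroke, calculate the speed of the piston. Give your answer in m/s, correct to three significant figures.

5.82

ω = 2π·916/60 = 95.92 rad/s
For an in-line slider-crank, x = r cosθ + √(L² − r² sin²θ), so v = −rω sinθ·[1 + r cosθ/√(L² − r² sin²θ)].
With r = 0.0681 m, L = 0.299 m, θ = 51°: √(L² − r² sin²θ) = 0.29428 m.
v = −0.0681·95.92·0.77715·[1 + 0.0681·0.62932/0.29428] = -5.8159 m/s.
|v| = 5.8159 m/s.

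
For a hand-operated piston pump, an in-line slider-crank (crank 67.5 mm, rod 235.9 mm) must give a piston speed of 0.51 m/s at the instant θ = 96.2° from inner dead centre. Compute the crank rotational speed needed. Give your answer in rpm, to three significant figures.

75.0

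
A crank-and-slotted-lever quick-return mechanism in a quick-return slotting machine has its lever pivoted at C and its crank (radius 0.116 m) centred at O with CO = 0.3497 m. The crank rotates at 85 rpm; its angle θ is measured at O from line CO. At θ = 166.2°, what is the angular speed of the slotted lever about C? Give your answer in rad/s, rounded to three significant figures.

4.05

ω = 8.901 rad/s (from 85 rpm).
Crank pin A relative to C: A = (d + r cosθ, r sinθ); lever angle φ = atan2(r sinθ, d + r cosθ).
Differentiating tanφ: φ̇ = rω(d cosθ + r)/(d² + r² + 2dr cosθ).
d² + r² + 2dr cosθ = |CA|² = 0.0569576 m²;  d cosθ + r = -0.22361 m.
|ω_lever| = |0.116·8.901·-0.22361| / 0.0569576 = 4.0536 rad/s.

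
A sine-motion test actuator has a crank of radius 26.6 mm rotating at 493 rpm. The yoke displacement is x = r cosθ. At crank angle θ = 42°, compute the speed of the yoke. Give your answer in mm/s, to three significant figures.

919

ω = 51.63 rad/s (from 493 rpm).
x = r cosθ ⇒ ẋ = −rω sinθ.
|v| = rω|sinθ| = 0.0266·51.63·|sin 42°| = 0.9189 m/s = 918.9 mm/s.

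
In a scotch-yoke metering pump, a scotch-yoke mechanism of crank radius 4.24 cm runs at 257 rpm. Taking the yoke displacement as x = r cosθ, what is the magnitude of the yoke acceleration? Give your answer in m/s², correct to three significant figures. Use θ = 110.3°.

ω = 26.91 rad/s (from 257 rpm).
x = r cosθ ⇒ ẍ = −rω² cosθ (ω constant).
|a| = rω²|cosθ| = 0.0424·(26.91)²·|cos 110.3°| = 10.655 m/s².

10.7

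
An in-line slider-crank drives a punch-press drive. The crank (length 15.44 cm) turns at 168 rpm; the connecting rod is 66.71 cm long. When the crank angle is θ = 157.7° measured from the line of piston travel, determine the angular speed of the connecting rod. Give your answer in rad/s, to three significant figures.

3.78

ω = 17.59 rad/s (converted from 168 rpm).
The rod makes angle φ with the slider axis where L sinφ = r sinθ; differentiating, L cosφ·φ̇ = r ω cosθ.
L cosφ = √(L² − r² sin²θ) = 0.66452 m.
|ω_rod| = r ω |cosθ| / √(L² − r² sin²θ) = 0.1544·17.59·0.92521/0.66452 = 3.782 rad/s.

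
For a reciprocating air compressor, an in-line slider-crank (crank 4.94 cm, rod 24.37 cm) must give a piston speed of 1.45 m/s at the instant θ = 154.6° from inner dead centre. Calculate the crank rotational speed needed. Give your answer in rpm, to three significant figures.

801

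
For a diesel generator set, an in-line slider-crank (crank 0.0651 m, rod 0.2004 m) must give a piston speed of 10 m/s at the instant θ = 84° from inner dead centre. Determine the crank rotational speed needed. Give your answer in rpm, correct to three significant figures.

1420

For an in-line slider-crank, |v_piston| = rω|sinθ|·[1 + r cosθ/√(L² − r² sin²θ)].
With r = 0.0651 m, L = 0.2004 m, θ = 84°: the bracketed kinematic factor |dx/dθ| = 0.067066 m.
ω = v/|dx/dθ| = 10/0.067066 = 149.11 rad/s.
N = 60ω/(2π) = 1423.9 rpm.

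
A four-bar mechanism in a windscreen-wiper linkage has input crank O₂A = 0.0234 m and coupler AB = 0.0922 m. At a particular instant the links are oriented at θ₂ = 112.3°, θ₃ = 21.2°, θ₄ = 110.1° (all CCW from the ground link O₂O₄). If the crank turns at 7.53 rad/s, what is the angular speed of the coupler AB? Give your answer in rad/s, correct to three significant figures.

ω₂ = 7.53 rad/s
Differentiating the loop-closure r₂e^{iθ₂}+r₃e^{iθ₃}=r₁+r₄e^{iθ₄} gives r₂ω₂e^{iθ₂}+r₃ω₃e^{iθ₃}=r₄ω₄e^{iθ₄}.
Eliminating the other unknown: ω₃ = r₂ω₂ sin(θ₄−θ₂) / [r₃ sin(θ₃−θ₄)].
Numerator sine = -0.03839; denominator sine = -0.99982.
Result = 0.0234·7.53·(-0.03839) / (0.0922·(-0.99982)) = +0.073376 rad/s; magnitude 0.073376 rad/s.

0.0734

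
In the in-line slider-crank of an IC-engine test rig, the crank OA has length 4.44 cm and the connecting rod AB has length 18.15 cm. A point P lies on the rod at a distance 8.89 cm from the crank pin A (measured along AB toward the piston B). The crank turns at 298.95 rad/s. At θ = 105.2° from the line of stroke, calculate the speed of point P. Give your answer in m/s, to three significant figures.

12.5

ω = 298.9 rad/s.  Crank-pin speed |V_A| = rω = 13.273 m/s, perpendicular to OA.
Rod angle: sinφ = −(r/L) sinθ ⇒ φ = -13.655°; ω_rod = −rω cosθ/√(L²−r²sin²θ) = +19.732 rad/s.
V_P = V_A + ω_rod × AP, with AP = 0.0889 m along the rod.
Components: V_Px = −rω sinθ − a·ω_rod·sinφ = -12.395 m/s;  V_Py = rω cosθ + a·ω_rod·cosφ = -1.7755 m/s.
|V_P| = √(V_Px² + V_Py²) = 12.521 m/s.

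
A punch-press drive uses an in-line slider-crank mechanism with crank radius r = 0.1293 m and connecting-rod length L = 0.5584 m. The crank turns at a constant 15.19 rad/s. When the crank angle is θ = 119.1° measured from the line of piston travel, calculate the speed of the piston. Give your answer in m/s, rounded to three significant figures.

1.52

ω = 15.19 rad/s
For an in-line slider-crank, x = r cosθ + √(L² − r² sin²θ), so v = −rω sinθ·[1 + r cosθ/√(L² − r² sin²θ)].
With r = 0.1293 m, L = 0.5584 m, θ = 119.1°: √(L² − r² sin²θ) = 0.54685 m.
v = −0.1293·15.19·0.87377·[1 + 0.1293·-0.48634/0.54685] = -1.5188 m/s.
|v| = 1.5188 m/s.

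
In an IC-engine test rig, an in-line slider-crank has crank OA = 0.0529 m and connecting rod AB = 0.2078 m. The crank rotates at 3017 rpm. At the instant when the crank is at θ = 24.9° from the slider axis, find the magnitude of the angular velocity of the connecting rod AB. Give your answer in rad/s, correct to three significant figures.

73.4

ω = 315.9 rad/s (converted from 3017 rpm).
The rod makes angle φ with the slider axis where L sinφ = r sinθ; differentiating, L cosφ·φ̇ = r ω cosθ.
L cosφ = √(L² − r² sin²θ) = 0.2066 m.
|ω_rod| = r ω |cosθ| / √(L² − r² sin²θ) = 0.0529·315.9·0.90704/0.2066 = 73.376 rad/s.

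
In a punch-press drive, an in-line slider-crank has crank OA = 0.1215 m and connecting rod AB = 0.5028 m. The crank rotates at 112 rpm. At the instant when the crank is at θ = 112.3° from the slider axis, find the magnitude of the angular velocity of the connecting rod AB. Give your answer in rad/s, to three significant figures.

ω = 11.73 rad/s (converted from 112 rpm).
The rod makes angle φ with the slider axis where L sinφ = r sinθ; differentiating, L cosφ·φ̇ = r ω cosθ.
L cosφ = √(L² − r² sin²θ) = 0.49007 m.
|ω_rod| = r ω |cosθ| / √(L² − r² sin²θ) = 0.1215·11.73·0.37946/0.49007 = 1.1034 rad/s.

1.10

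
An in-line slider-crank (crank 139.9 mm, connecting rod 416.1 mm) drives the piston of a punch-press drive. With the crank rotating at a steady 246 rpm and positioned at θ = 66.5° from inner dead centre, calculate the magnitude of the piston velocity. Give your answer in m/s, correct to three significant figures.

ω = 2π·246/60 = 25.76 rad/s
For an in-line slider-crank, x = r cosθ + √(L² − r² sin²θ), so v = −rω sinθ·[1 + r cosθ/√(L² − r² sin²θ)].
With r = 0.1399 m, L = 0.4161 m, θ = 66.5°: √(L² − r² sin²θ) = 0.39583 m.
v = −0.1399·25.76·0.91706·[1 + 0.1399·0.39875/0.39583] = -3.7708 m/s.
|v| = 3.7708 m/s.

3.77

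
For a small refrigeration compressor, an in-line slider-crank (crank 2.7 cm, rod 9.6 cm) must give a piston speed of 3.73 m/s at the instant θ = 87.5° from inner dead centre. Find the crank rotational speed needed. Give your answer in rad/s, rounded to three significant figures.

137

For an in-line slider-crank, |v_piston| = rω|sinθ|·[1 + r cosθ/√(L² − r² sin²θ)].
With r = 0.027 m, L = 0.096 m, θ = 87.5°: the bracketed kinematic factor |dx/dθ| = 0.027319 m.
ω = v/|dx/dθ| = 3.73/0.027319 = 136.53 rad/s.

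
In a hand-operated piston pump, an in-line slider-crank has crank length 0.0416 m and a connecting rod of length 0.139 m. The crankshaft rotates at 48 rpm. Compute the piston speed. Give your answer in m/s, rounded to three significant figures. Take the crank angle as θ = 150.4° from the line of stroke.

ω = 2π·48/60 = 5.027 rad/s
For an in-line slider-crank, x = r cosθ + √(L² − r² sin²θ), so v = −rω sinθ·[1 + r cosθ/√(L² − r² sin²θ)].
With r = 0.0416 m, L = 0.139 m, θ = 150.4°: √(L² − r² sin²θ) = 0.13747 m.
v = −0.0416·5.027·0.49394·[1 + 0.0416·-0.86949/0.13747] = -0.07611 m/s.
|v| = 0.07611 m/s.

0.0761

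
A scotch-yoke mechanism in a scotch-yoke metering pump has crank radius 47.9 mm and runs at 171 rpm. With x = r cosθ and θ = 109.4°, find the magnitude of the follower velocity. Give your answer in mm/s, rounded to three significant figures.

ω = 17.91 rad/s (from 171 rpm).
x = r cosθ ⇒ ẋ = −rω sinθ.
|v| = rω|sinθ| = 0.0479·17.91·|sin 109.4°| = 0.80905 m/s = 809.05 mm/s.

809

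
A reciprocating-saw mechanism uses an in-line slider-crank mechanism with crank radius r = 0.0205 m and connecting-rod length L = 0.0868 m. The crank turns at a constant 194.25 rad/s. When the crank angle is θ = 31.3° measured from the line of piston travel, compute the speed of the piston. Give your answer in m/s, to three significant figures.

2.49

ω = 194.2 rad/s
For an in-line slider-crank, x = r cosθ + √(L² − r² sin²θ), so v = −rω sinθ·[1 + r cosθ/√(L² − r² sin²θ)].
With r = 0.0205 m, L = 0.0868 m, θ = 31.3°: √(L² − r² sin²θ) = 0.086144 m.
v = −0.0205·194.2·0.51952·[1 + 0.0205·0.85446/0.086144] = -2.4895 m/s.
|v| = 2.4895 m/s.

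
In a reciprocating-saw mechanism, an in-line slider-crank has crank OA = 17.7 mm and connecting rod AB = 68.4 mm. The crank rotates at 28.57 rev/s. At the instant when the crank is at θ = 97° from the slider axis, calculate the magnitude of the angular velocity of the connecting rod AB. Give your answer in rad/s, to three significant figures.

5.86

ω = 179.5 rad/s (converted from 28.57 rev/s).
The rod makes angle φ with the slider axis where L sinφ = r sinθ; differentiating, L cosφ·φ̇ = r ω cosθ.
L cosφ = √(L² − r² sin²θ) = 0.066105 m.
|ω_rod| = r ω |cosθ| / √(L² − r² sin²θ) = 0.0177·179.5·0.12187/0.066105 = 5.8576 rad/s.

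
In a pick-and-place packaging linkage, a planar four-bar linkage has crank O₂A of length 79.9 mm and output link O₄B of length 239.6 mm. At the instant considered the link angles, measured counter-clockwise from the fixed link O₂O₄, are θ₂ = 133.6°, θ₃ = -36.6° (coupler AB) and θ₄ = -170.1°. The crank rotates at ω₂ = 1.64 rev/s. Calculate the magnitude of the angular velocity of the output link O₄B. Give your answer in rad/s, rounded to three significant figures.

ω₂ = 10.3 rad/s (from 1.64 rev/s).
Differentiating the loop-closure r₂e^{iθ₂}+r₃e^{iθ₃}=r₁+r₄e^{iθ₄} gives r₂ω₂e^{iθ₂}+r₃ω₃e^{iθ₃}=r₄ω₄e^{iθ₄}.
Eliminating the other unknown: ω₄ = r₂ω₂ sin(θ₂−θ₃) / [r₄ sin(θ₄−θ₃)].
Numerator sine = +0.17021; denominator sine = -0.72537.
Result = 0.0799·10.3·(+0.17021) / (0.2396·(-0.72537)) = -0.80632 rad/s; magnitude 0.80632 rad/s.

0.806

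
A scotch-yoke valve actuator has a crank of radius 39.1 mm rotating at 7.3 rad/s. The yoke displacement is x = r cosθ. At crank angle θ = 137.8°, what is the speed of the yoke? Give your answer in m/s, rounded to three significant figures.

ω = 7.3 rad/s
x = r cosθ ⇒ ẋ = −rω sinθ.
|v| = rω|sinθ| = 0.0391·7.3·|sin 137.8°| = 0.19173 m/s.

0.192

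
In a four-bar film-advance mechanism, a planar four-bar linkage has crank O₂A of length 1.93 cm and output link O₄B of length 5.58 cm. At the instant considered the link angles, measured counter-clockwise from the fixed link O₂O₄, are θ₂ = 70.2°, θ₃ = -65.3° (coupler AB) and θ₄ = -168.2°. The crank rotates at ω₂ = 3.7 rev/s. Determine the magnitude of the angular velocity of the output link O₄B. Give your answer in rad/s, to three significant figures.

5.78

ω₂ = 23.25 rad/s (from 3.7 rev/s).
Differentiating the loop-closure r₂e^{iθ₂}+r₃e^{iθ₃}=r₁+r₄e^{iθ₄} gives r₂ω₂e^{iθ₂}+r₃ω₃e^{iθ₃}=r₄ω₄e^{iθ₄}.
Eliminating the other unknown: ω₄ = r₂ω₂ sin(θ₂−θ₃) / [r₄ sin(θ₄−θ₃)].
Numerator sine = +0.70091; denominator sine = -0.97476.
Result = 0.0193·23.25·(+0.70091) / (0.0558·(-0.97476)) = -5.7819 rad/s; magnitude 5.7819 rad/s.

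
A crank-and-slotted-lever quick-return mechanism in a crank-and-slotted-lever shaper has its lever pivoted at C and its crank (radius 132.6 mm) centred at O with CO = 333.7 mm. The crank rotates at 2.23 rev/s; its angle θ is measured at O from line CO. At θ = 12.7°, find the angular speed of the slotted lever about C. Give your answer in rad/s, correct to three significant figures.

ω = 14.01 rad/s (from 2.23 rev/s).
Crank pin A relative to C: A = (d + r cosθ, r sinθ); lever angle φ = atan2(r sinθ, d + r cosθ).
Differentiating tanφ: φ̇ = rω(d cosθ + r)/(d² + r² + 2dr cosθ).
d² + r² + 2dr cosθ = |CA|² = 0.215271 m²;  d cosθ + r = +0.45814 m.
|ω_lever| = |0.1326·14.01·+0.45814| / 0.215271 = 3.954 rad/s.

3.95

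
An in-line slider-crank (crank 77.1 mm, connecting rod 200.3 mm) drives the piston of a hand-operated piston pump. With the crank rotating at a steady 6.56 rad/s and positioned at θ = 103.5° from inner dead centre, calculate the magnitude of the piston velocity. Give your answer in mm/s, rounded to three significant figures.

444

ω = 6.56 rad/s
For an in-line slider-crank, x = r cosθ + √(L² − r² sin²θ), so v = −rω sinθ·[1 + r cosθ/√(L² − r² sin²θ)].
With r = 0.0771 m, L = 0.2003 m, θ = 103.5°: √(L² − r² sin²θ) = 0.18574 m.
v = −0.0771·6.56·0.97237·[1 + 0.0771·-0.23345/0.18574] = -0.44414 m/s.
|v| = 0.44414 m/s = 444.14 mm/s.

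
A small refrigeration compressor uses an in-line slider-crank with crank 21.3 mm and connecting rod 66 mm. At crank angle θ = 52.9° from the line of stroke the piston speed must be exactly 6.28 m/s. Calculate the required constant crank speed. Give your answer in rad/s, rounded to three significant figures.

For an in-line slider-crank, |v_piston| = rω|sinθ|·[1 + r cosθ/√(L² − r² sin²θ)].
With r = 0.0213 m, L = 0.066 m, θ = 52.9°: the bracketed kinematic factor |dx/dθ| = 0.020411 m.
ω = v/|dx/dθ| = 6.28/0.020411 = 307.68 rad/s.

308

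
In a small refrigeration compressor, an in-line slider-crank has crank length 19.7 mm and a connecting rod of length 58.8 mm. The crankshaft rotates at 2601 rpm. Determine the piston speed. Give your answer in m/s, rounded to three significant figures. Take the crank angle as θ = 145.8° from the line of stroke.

ω = 2π·2601/60 = 272.4 rad/s
For an in-line slider-crank, x = r cosθ + √(L² − r² sin²θ), so v = −rω sinθ·[1 + r cosθ/√(L² − r² sin²θ)].
With r = 0.0197 m, L = 0.0588 m, θ = 145.8°: √(L² − r² sin²θ) = 0.057748 m.
v = −0.0197·272.4·0.56208·[1 + 0.0197·-0.82708/0.057748] = -2.1651 m/s.
|v| = 2.1651 m/s.

2.17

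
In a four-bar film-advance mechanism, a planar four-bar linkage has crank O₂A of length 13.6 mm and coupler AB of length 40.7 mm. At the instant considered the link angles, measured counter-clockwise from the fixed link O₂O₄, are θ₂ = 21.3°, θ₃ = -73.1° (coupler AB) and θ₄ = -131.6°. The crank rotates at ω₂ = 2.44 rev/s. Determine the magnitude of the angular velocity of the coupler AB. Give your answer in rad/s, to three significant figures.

ω₂ = 15.33 rad/s (from 2.44 rev/s).
Differentiating the loop-closure r₂e^{iθ₂}+r₃e^{iθ₃}=r₁+r₄e^{iθ₄} gives r₂ω₂e^{iθ₂}+r₃ω₃e^{iθ₃}=r₄ω₄e^{iθ₄}.
Eliminating the other unknown: ω₃ = r₂ω₂ sin(θ₄−θ₂) / [r₃ sin(θ₃−θ₄)].
Numerator sine = -0.45554; denominator sine = +0.85264.
Result = 0.0136·15.33·(-0.45554) / (0.0407·(+0.85264)) = -2.737 rad/s; magnitude 2.737 rad/s.

2.74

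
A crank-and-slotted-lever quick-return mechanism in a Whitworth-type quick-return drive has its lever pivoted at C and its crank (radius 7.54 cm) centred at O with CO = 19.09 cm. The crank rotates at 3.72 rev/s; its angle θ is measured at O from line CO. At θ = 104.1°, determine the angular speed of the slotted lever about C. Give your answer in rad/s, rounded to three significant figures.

1.45

ω = 23.37 rad/s (from 3.72 rev/s).
Crank pin A relative to C: A = (d + r cosθ, r sinθ); lever angle φ = atan2(r sinθ, d + r cosθ).
Differentiating tanφ: φ̇ = rω(d cosθ + r)/(d² + r² + 2dr cosθ).
d² + r² + 2dr cosθ = |CA|² = 0.0351148 m²;  d cosθ + r = +0.028894 m.
|ω_lever| = |0.0754·23.37·+0.028894| / 0.0351148 = 1.4501 rad/s.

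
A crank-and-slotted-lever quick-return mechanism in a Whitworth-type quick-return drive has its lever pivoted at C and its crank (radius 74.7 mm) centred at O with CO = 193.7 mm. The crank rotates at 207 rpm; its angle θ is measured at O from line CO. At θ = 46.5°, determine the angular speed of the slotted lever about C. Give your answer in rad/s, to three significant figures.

5.35

ω = 21.68 rad/s (from 207 rpm).
Crank pin A relative to C: A = (d + r cosθ, r sinθ); lever angle φ = atan2(r sinθ, d + r cosθ).
Differentiating tanφ: φ̇ = rω(d cosθ + r)/(d² + r² + 2dr cosθ).
d² + r² + 2dr cosθ = |CA|² = 0.0630199 m²;  d cosθ + r = +0.20803 m.
|ω_lever| = |0.0747·21.68·+0.20803| / 0.0630199 = 5.3454 rad/s.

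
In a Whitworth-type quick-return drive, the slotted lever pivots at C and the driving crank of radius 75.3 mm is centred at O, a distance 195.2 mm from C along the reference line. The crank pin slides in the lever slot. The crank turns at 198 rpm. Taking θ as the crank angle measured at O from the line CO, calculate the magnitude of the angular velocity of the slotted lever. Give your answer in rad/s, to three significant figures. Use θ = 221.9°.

ω = 20.73 rad/s (from 198 rpm).
Crank pin A relative to C: A = (d + r cosθ, r sinθ); lever angle φ = atan2(r sinθ, d + r cosθ).
Differentiating tanφ: φ̇ = rω(d cosθ + r)/(d² + r² + 2dr cosθ).
d² + r² + 2dr cosθ = |CA|² = 0.0218925 m²;  d cosθ + r = -0.06999 m.
|ω_lever| = |0.0753·20.73·-0.06999| / 0.0218925 = 4.9915 rad/s.

4.99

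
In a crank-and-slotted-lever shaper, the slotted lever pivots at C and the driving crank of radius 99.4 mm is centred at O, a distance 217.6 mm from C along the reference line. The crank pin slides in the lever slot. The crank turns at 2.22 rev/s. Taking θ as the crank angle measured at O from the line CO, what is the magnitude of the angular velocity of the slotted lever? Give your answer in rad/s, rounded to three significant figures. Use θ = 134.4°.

ω = 13.95 rad/s (from 2.22 rev/s).
Crank pin A relative to C: A = (d + r cosθ, r sinθ); lever angle φ = atan2(r sinθ, d + r cosθ).
Differentiating tanφ: φ̇ = rω(d cosθ + r)/(d² + r² + 2dr cosθ).
d² + r² + 2dr cosθ = |CA|² = 0.0269635 m²;  d cosθ + r = -0.052847 m.
|ω_lever| = |0.0994·13.95·-0.052847| / 0.0269635 = 2.7175 rad/s.

2.72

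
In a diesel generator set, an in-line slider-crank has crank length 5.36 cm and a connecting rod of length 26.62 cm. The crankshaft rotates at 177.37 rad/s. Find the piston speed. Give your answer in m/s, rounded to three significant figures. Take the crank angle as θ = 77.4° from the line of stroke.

9.69

ω = 177.4 rad/s
For an in-line slider-crank, x = r cosθ + √(L² − r² sin²θ), so v = −rω sinθ·[1 + r cosθ/√(L² − r² sin²θ)].
With r = 0.0536 m, L = 0.2662 m, θ = 77.4°: √(L² − r² sin²θ) = 0.26101 m.
v = −0.0536·177.4·0.97592·[1 + 0.0536·0.21814/0.26101] = -9.6937 m/s.
|v| = 9.6937 m/s.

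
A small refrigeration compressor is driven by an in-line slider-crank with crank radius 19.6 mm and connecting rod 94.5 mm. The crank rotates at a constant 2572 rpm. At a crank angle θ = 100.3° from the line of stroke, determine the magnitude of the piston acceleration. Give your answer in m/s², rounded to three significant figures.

536

ω = 2π·2572/60 = 269.3 rad/s
x(θ) = r cosθ + √(L² − r² sin²θ); with ω constant, a = ω²·d²x/dθ².
d²x/dθ² = −r cosθ − r²(cos2θ)/√u − r⁴ sin²2θ/(4u^{3/2}),  u = L² − r² sin²θ = 0.00855837 m².
Substituting r = 0.0196 m, L = 0.0945 m, θ = 100.3°: d²x/dθ² = +0.0073858 m.
a = ω²·d²x/dθ² = (269.3)²·(+0.0073858) = +535.79 m/s²;  |a| = 535.79 m/s².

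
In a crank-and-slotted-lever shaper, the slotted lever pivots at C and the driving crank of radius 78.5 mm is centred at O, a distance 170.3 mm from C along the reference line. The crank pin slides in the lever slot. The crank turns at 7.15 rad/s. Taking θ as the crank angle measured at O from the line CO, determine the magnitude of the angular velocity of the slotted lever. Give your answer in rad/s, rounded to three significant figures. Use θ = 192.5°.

5.44

ω = 7.15 rad/s
Crank pin A relative to C: A = (d + r cosθ, r sinθ); lever angle φ = atan2(r sinθ, d + r cosθ).
Differentiating tanφ: φ̇ = rω(d cosθ + r)/(d² + r² + 2dr cosθ).
d² + r² + 2dr cosθ = |CA|² = 0.00906102 m²;  d cosθ + r = -0.087763 m.
|ω_lever| = |0.0785·7.15·-0.087763| / 0.00906102 = 5.4364 rad/s.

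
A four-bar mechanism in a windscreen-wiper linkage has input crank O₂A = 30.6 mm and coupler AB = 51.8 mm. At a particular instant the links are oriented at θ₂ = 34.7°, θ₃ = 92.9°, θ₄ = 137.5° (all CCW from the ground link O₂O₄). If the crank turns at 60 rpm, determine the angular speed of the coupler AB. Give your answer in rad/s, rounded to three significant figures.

ω₂ = 6.283 rad/s (from 60 rpm).
Differentiating the loop-closure r₂e^{iθ₂}+r₃e^{iθ₃}=r₁+r₄e^{iθ₄} gives r₂ω₂e^{iθ₂}+r₃ω₃e^{iθ₃}=r₄ω₄e^{iθ₄}.
Eliminating the other unknown: ω₃ = r₂ω₂ sin(θ₄−θ₂) / [r₃ sin(θ₃−θ₄)].
Numerator sine = +0.97515; denominator sine = -0.70215.
Result = 0.0306·6.283·(+0.97515) / (0.0518·(-0.70215)) = -5.1548 rad/s; magnitude 5.1548 rad/s.

5.15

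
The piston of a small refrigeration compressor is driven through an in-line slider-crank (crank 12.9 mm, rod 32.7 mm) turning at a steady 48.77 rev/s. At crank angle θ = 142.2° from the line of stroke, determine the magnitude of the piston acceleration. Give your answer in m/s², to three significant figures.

ω = 2π·48.8 = 306.4 rad/s
x(θ) = r cosθ + √(L² − r² sin²θ); with ω constant, a = ω²·d²x/dθ².
d²x/dθ² = −r cosθ − r²(cos2θ)/√u − r⁴ sin²2θ/(4u^{3/2}),  u = L² − r² sin²θ = 0.00100678 m².
Substituting r = 0.0129 m, L = 0.0327 m, θ = 142.2°: d²x/dθ² = +0.0086854 m.
a = ω²·d²x/dθ² = (306.4)²·(+0.0086854) = +815.56 m/s²;  |a| = 815.56 m/s².

816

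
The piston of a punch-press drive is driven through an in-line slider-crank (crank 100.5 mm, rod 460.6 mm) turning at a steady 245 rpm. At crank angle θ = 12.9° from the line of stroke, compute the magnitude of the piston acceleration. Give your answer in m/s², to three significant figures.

77.5

ω = 2π·245/60 = 25.66 rad/s
x(θ) = r cosθ + √(L² − r² sin²θ); with ω constant, a = ω²·d²x/dθ².
d²x/dθ² = −r cosθ − r²(cos2θ)/√u − r⁴ sin²2θ/(4u^{3/2}),  u = L² − r² sin²θ = 0.211649 m².
Substituting r = 0.1005 m, L = 0.4606 m, θ = 12.9°: d²x/dθ² = -0.11778 m.
a = ω²·d²x/dθ² = (25.66)²·(-0.11778) = -77.528 m/s²;  |a| = 77.528 m/s².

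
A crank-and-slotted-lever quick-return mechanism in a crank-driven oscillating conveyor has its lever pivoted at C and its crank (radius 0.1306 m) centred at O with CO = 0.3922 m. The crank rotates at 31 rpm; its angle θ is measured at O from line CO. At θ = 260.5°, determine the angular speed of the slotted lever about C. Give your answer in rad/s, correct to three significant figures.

0.181

ω = 3.246 rad/s (from 31 rpm).
Crank pin A relative to C: A = (d + r cosθ, r sinθ); lever angle φ = atan2(r sinθ, d + r cosθ).
Differentiating tanφ: φ̇ = rω(d cosθ + r)/(d² + r² + 2dr cosθ).
d² + r² + 2dr cosθ = |CA|² = 0.153969 m²;  d cosθ + r = +0.065868 m.
|ω_lever| = |0.1306·3.246·+0.065868| / 0.153969 = 0.18137 rad/s.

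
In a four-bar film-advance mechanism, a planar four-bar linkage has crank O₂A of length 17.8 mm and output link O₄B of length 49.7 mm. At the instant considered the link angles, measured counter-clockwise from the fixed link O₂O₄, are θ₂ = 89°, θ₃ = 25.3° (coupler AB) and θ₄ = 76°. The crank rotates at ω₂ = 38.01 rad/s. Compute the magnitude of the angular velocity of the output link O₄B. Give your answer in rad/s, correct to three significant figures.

ω₂ = 38.01 rad/s
Differentiating the loop-closure r₂e^{iθ₂}+r₃e^{iθ₃}=r₁+r₄e^{iθ₄} gives r₂ω₂e^{iθ₂}+r₃ω₃e^{iθ₃}=r₄ω₄e^{iθ₄}.
Eliminating the other unknown: ω₄ = r₂ω₂ sin(θ₂−θ₃) / [r₄ sin(θ₄−θ₃)].
Numerator sine = +0.89649; denominator sine = +0.77384.
Result = 0.0178·38.01·(+0.89649) / (0.0497·(+0.77384)) = +15.771 rad/s; magnitude 15.771 rad/s.

15.8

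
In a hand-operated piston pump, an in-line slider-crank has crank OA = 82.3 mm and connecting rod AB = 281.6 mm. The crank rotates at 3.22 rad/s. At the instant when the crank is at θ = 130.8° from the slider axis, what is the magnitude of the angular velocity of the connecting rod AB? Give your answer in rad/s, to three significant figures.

0.631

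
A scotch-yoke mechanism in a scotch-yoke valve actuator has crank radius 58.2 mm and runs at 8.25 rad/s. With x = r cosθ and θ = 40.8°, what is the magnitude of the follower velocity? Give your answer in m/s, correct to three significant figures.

0.314

ω = 8.25 rad/s
x = r cosθ ⇒ ẋ = −rω sinθ.
|v| = rω|sinθ| = 0.0582·8.25·|sin 40.8°| = 0.31374 m/s.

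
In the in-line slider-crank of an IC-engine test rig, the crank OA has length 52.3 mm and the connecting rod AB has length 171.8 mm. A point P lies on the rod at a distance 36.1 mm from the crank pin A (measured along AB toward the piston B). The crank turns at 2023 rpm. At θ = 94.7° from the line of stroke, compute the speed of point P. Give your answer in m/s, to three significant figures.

ω = 211.8 rad/s.  Crank-pin speed |V_A| = rω = 11.08 m/s, perpendicular to OA.
Rod angle: sinφ = −(r/L) sinθ ⇒ φ = -17.662°; ω_rod = −rω cosθ/√(L²−r²sin²θ) = +5.5458 rad/s.
V_P = V_A + ω_rod × AP, with AP = 0.0361 m along the rod.
Components: V_Px = −rω sinθ − a·ω_rod·sinφ = -10.982 m/s;  V_Py = rω cosθ + a·ω_rod·cosφ = -0.71709 m/s.
|V_P| = √(V_Px² + V_Py²) = 11.005 m/s.

11.0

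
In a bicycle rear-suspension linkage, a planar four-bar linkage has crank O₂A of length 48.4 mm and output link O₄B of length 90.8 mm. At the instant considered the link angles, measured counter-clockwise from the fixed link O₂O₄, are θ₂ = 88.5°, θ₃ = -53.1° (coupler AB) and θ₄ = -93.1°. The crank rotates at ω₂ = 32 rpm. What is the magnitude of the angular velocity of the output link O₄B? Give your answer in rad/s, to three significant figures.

1.73

ω₂ = 3.351 rad/s (from 32 rpm).
Differentiating the loop-closure r₂e^{iθ₂}+r₃e^{iθ₃}=r₁+r₄e^{iθ₄} gives r₂ω₂e^{iθ₂}+r₃ω₃e^{iθ₃}=r₄ω₄e^{iθ₄}.
Eliminating the other unknown: ω₄ = r₂ω₂ sin(θ₂−θ₃) / [r₄ sin(θ₄−θ₃)].
Numerator sine = +0.62115; denominator sine = -0.64279.
Result = 0.0484·3.351·(+0.62115) / (0.0908·(-0.64279)) = -1.7261 rad/s; magnitude 1.7261 rad/s.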